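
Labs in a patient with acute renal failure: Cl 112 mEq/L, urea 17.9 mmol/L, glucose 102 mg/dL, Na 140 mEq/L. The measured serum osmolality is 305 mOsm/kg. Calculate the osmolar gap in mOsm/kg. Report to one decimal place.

1.4 mOsm/kg

Calculated osmolality = 2·Na + glucose/18 + urea
= 2·140 + 102/18 + 17.9
= 280 + 5.67 + 17.90
= 303.57 mOsm/kg ≈ 303.6 mOsm/kg
Osmolar gap = measured − calculated = 305 − 303.6 = 1.4 mOsm/kg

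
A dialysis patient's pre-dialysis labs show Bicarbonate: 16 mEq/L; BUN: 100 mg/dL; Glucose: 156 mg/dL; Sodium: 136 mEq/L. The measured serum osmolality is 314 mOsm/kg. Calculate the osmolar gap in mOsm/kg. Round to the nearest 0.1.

Calculated osmolality = 2·Na + glucose/18 + BUN/2.8
= 2·136 + 156/18 + 100/2.8
= 272 + 8.67 + 35.71
= 316.38 mOsm/kg ≈ 316.4 mOsm/kg
Osmolar gap = measured − calculated = 314 − 316.4 = -2.4 mOsm/kg

-2.4 mOsm/kg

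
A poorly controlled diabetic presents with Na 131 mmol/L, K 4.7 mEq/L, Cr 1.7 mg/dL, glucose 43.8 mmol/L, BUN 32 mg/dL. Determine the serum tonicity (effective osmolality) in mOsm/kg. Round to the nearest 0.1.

Effective osmolality excludes urea (freely permeant across cell membranes):
2·Na + glucose
= 2·131 + 43.8
= 262 + 43.8
= 305.8 mOsm/kg

305.8 mOsm/kg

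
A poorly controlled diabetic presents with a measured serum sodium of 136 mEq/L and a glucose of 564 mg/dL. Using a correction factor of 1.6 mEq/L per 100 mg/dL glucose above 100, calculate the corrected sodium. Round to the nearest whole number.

Corrected Na = measured Na + 1.6 · (glucose − 100)/100
= 136 + 1.6 · (564 − 100)/100
= 136 + 7.4
= 143.4 mEq/L

143 mEq/L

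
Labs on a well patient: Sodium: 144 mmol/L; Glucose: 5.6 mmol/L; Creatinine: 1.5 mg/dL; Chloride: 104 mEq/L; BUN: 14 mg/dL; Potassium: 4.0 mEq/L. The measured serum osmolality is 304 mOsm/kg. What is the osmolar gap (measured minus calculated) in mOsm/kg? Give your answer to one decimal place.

5.4 mOsm/kg

Calculated osmolality = 2·Na + glucose + BUN/2.8
= 2·144 + 5.6 + 14/2.8
= 288 + 5.60 + 5
= 298.6 mOsm/kg ≈ 298.6 mOsm/kg
Osmolar gap = measured − calculated = 304 − 298.6 = 5.4 mOsm/kg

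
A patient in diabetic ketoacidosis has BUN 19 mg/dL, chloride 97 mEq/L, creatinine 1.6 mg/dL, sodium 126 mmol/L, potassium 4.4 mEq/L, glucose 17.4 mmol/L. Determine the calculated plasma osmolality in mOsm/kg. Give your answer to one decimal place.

276.2 mOsm/kg

Calculated osmolality = 2·Na + glucose + BUN/2.8
= 2·126 + 17.4 + 19/2.8
= 252 + 17.40 + 6.79
= 276.19 mOsm/kg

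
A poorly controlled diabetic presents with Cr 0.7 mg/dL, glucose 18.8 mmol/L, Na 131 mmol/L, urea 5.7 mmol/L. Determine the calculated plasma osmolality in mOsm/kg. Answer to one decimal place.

Calculated osmolality = 2·Na + glucose + urea
= 2·131 + 18.8 + 5.7
= 262 + 18.80 + 5.70
= 286.5 mOsm/kg

286.5 mOsm/kg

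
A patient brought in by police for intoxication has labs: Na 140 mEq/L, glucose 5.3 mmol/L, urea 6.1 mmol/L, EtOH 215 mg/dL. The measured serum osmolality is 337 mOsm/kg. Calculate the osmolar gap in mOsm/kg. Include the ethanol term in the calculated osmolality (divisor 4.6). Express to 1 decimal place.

-1.1 mOsm/kg

Calculated osmolality = 2·Na + glucose + urea + ethanol/4.6
= 2·140 + 5.3 + 6.1 + 215/4.6
= 280 + 5.30 + 6.10 + 46.74
= 338.14 mOsm/kg ≈ 338.1 mOsm/kg
Osmolar gap = measured − calculated = 337 − 338.1 = -1.1 mOsm/kg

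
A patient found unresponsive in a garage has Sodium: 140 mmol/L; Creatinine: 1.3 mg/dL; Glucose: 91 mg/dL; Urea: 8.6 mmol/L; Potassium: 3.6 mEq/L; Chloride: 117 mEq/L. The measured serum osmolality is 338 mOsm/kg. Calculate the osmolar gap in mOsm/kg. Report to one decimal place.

44.3 mOsm/kg

Calculated osmolality = 2·Na + glucose/18 + urea
= 2·140 + 91/18 + 8.6
= 280 + 5.06 + 8.60
= 293.66 mOsm/kg ≈ 293.7 mOsm/kg
Osmolar gap = measured − calculated = 338 − 293.7 = 44.3 mOsm/kg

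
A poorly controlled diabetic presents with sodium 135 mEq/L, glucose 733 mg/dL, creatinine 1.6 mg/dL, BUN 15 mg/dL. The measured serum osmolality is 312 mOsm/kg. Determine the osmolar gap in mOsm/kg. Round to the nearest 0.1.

Calculated osmolality = 2·Na + glucose/18 + BUN/2.8
= 2·135 + 733/18 + 15/2.8
= 270 + 40.72 + 5.36
= 316.08 mOsm/kg ≈ 316.1 mOsm/kg
Osmolar gap = measured − calculated = 312 − 316.1 = -4.1 mOsm/kg

-4.1 mOsm/kg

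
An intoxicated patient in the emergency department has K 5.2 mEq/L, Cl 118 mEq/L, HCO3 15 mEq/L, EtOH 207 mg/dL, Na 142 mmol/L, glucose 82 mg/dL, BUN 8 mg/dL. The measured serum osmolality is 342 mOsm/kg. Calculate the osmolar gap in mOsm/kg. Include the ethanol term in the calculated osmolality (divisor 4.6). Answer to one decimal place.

5.6 mOsm/kg

Calculated osmolality = 2·Na + glucose/18 + BUN/2.8 + ethanol/4.6
= 2·142 + 82/18 + 8/2.8 + 207/4.6
= 284 + 4.56 + 2.86 + 45
= 336.42 mOsm/kg ≈ 336.4 mOsm/kg
Osmolar gap = measured − calculated = 342 − 336.4 = 5.6 mOsm/kg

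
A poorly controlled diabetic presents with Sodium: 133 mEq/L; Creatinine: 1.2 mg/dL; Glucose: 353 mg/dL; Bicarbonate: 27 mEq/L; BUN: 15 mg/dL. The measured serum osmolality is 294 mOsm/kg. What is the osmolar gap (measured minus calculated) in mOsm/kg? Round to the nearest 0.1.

Calculated osmolality = 2·Na + glucose/18 + BUN/2.8
= 2·133 + 353/18 + 15/2.8
= 266 + 19.61 + 5.36
= 290.97 mOsm/kg ≈ 291.0 mOsm/kg
Osmolar gap = measured − calculated = 294 − 291.0 = 3.0 mOsm/kg

3.0 mOsm/kg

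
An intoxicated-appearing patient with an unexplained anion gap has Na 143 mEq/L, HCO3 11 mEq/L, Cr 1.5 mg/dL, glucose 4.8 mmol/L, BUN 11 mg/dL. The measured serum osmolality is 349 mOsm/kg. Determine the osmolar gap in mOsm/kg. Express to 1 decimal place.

54.3 mOsm/kg

Calculated osmolality = 2·Na + glucose + BUN/2.8
= 2·143 + 4.8 + 11/2.8
= 286 + 4.80 + 3.93
= 294.73 mOsm/kg ≈ 294.7 mOsm/kg
Osmolar gap = measured − calculated = 349 − 294.7 = 54.3 mOsm/kg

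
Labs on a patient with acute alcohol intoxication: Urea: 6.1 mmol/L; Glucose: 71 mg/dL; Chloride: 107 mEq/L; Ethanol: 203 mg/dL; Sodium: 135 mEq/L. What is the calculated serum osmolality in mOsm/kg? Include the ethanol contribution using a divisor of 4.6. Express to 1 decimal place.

324.2 mOsm/kg

Calculated osmolality = 2·Na + glucose/18 + urea + ethanol/4.6
= 2·135 + 71/18 + 6.1 + 203/4.6
= 270 + 3.94 + 6.10 + 44.13
= 324.17 mOsm/kg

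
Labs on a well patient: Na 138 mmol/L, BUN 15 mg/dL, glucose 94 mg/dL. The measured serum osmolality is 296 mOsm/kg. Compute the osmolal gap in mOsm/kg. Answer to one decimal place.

Calculated osmolality = 2·Na + glucose/18 + BUN/2.8
= 2·138 + 94/18 + 15/2.8
= 276 + 5.22 + 5.36
= 286.58 mOsm/kg ≈ 286.6 mOsm/kg
Osmolar gap = measured − calculated = 296 − 286.6 = 9.4 mOsm/kg

9.4 mOsm/kg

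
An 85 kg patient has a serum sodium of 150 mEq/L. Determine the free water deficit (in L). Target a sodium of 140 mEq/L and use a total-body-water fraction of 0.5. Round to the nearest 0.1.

TBW = 0.5 · 85 = 42.5 L
Free water deficit = TBW · (Na/140 − 1)
= 42.5 · (150/140 − 1)
= 42.5 · 0.0714
= 3.03 L

3.0 L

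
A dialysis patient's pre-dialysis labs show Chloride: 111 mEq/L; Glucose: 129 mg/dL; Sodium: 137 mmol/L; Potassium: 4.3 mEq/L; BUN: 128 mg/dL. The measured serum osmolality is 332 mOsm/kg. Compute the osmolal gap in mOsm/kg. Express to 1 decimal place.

Calculated osmolality = 2·Na + glucose/18 + BUN/2.8
= 2·137 + 129/18 + 128/2.8
= 274 + 7.17 + 45.71
= 326.88 mOsm/kg ≈ 326.9 mOsm/kg
Osmolar gap = measured − calculated = 332 − 326.9 = 5.1 mOsm/kg

5.1 mOsm/kg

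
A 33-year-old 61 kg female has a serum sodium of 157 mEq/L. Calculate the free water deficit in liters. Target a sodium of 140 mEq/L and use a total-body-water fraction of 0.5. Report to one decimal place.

TBW = 0.5 · 61 = 30.5 L
Free water deficit = TBW · (Na/140 − 1)
= 30.5 · (157/140 − 1)
= 30.5 · 0.1214
= 3.7 L

3.7 L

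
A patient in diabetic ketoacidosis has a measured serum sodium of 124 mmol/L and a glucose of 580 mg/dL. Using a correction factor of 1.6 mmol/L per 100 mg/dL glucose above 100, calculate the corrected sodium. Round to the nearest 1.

132 mmol/L

Corrected Na = measured Na + 1.6 · (glucose − 100)/100
= 124 + 1.6 · (580 − 100)/100
= 124 + 7.7
= 131.7 mmol/L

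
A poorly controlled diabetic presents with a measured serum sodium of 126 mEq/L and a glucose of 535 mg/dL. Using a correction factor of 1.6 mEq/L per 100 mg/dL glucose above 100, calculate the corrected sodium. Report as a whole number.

133 mEq/L

Corrected Na = measured Na + 1.6 · (glucose − 100)/100
= 126 + 1.6 · (535 − 100)/100
= 126 + 7
= 133 mEq/L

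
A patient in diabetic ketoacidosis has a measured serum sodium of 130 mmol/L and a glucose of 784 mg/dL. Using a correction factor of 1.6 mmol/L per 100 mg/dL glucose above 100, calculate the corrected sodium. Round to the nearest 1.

141 mmol/L

Corrected Na = measured Na + 1.6 · (glucose − 100)/100
= 130 + 1.6 · (784 − 100)/100
= 130 + 10.9
= 140.9 mmol/L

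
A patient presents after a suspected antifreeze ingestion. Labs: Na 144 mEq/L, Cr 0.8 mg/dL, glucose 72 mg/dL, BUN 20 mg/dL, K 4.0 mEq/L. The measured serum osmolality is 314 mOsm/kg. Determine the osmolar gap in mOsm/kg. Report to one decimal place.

14.9 mOsm/kg

Calculated osmolality = 2·Na + glucose/18 + BUN/2.8
= 2·144 + 72/18 + 20/2.8
= 288 + 4 + 7.14
= 299.14 mOsm/kg ≈ 299.1 mOsm/kg
Osmolar gap = measured − calculated = 314 − 299.1 = 14.9 mOsm/kg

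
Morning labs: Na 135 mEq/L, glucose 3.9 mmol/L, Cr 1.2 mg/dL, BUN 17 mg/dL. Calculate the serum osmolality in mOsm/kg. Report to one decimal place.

Calculated osmolality = 2·Na + glucose + BUN/2.8
= 2·135 + 3.9 + 17/2.8
= 270 + 3.90 + 6.07
= 279.97 mOsm/kg

280.0 mOsm/kg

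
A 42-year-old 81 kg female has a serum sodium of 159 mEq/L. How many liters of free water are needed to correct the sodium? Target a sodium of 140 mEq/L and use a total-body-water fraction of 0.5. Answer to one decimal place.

5.5 L

TBW = 0.5 · 81 = 40.5 L
Free water deficit = TBW · (Na/140 − 1)
= 40.5 · (159/140 − 1)
= 40.5 · 0.1357
= 5.5 L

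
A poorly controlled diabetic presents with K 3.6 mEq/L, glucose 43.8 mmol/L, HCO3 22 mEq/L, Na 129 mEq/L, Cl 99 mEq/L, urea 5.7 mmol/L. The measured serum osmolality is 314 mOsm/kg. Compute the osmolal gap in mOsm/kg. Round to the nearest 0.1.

Calculated osmolality = 2·Na + glucose + urea
= 2·129 + 43.8 + 5.7
= 258 + 43.80 + 5.70
= 307.5 mOsm/kg ≈ 307.5 mOsm/kg
Osmolar gap = measured − calculated = 314 − 307.5 = 6.5 mOsm/kg

6.5 mOsm/kg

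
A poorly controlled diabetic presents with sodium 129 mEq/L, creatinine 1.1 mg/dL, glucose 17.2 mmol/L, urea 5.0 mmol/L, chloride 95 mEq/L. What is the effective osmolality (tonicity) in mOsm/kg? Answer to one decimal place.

275.2 mOsm/kg

Effective osmolality excludes urea (freely permeant across cell membranes):
2·Na + glucose
= 2·129 + 17.2
= 258 + 17.2
= 275.2 mOsm/kg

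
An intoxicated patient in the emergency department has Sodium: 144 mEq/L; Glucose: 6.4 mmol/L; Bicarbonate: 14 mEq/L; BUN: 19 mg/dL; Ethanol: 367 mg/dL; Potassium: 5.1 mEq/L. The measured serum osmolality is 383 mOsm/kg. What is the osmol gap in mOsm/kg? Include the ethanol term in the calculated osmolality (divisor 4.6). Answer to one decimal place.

Calculated osmolality = 2·Na + glucose + BUN/2.8 + ethanol/4.6
= 2·144 + 6.4 + 19/2.8 + 367/4.6
= 288 + 6.40 + 6.79 + 79.78
= 380.97 mOsm/kg ≈ 381.0 mOsm/kg
Osmolar gap = measured − calculated = 383 − 381.0 = 2.0 mOsm/kg

2.0 mOsm/kg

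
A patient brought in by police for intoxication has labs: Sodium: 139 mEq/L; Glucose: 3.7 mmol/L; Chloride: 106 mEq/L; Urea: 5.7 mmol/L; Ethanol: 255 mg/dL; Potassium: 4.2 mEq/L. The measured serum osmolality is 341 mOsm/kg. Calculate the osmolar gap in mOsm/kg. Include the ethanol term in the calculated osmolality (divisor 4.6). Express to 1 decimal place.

-1.8 mOsm/kg

Calculated osmolality = 2·Na + glucose + urea + ethanol/4.6
= 2·139 + 3.7 + 5.7 + 255/4.6
= 278 + 3.70 + 5.70 + 55.43
= 342.83 mOsm/kg ≈ 342.8 mOsm/kg
Osmolar gap = measured − calculated = 341 − 342.8 = -1.8 mOsm/kg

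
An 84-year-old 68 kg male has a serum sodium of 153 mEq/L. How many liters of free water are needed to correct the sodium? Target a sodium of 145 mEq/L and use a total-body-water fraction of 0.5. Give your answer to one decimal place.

TBW = 0.5 · 68 = 34 L
Free water deficit = TBW · (Na/145 − 1)
= 34 · (153/145 − 1)
= 34 · 0.0552
= 1.88 L

1.9 L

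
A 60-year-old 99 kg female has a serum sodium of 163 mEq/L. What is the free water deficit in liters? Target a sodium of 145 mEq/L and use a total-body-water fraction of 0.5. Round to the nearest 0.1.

6.1 L

TBW = 0.5 · 99 = 49.5 L
Free water deficit = TBW · (Na/145 − 1)
= 49.5 · (163/145 − 1)
= 49.5 · 0.1241
= 6.14 L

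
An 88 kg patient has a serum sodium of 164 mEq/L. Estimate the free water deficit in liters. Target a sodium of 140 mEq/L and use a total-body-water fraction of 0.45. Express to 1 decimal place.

6.8 L

TBW = 0.45 · 88 = 39.6 L
Free water deficit = TBW · (Na/140 − 1)
= 39.6 · (164/140 − 1)
= 39.6 · 0.1714
= 6.79 L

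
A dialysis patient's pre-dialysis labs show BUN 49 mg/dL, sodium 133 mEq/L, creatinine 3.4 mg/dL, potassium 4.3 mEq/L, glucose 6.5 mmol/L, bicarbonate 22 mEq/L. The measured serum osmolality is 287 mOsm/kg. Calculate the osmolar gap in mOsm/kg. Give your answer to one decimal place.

-3.0 mOsm/kg

Calculated osmolality = 2·Na + glucose + BUN/2.8
= 2·133 + 6.5 + 49/2.8
= 266 + 6.50 + 17.50
= 290 mOsm/kg ≈ 290.0 mOsm/kg
Osmolar gap = measured − calculated = 287 − 290.0 = -3.0 mOsm/kg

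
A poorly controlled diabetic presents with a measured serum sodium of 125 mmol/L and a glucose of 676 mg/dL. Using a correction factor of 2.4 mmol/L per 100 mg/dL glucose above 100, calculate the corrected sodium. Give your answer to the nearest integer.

139 mmol/L

Corrected Na = measured Na + 2.4 · (glucose − 100)/100
= 125 + 2.4 · (676 − 100)/100
= 125 + 13.8
= 138.8 mmol/L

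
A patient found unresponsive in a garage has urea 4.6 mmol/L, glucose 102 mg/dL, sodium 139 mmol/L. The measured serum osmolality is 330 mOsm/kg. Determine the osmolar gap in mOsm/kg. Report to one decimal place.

Calculated osmolality = 2·Na + glucose/18 + urea
= 2·139 + 102/18 + 4.6
= 278 + 5.67 + 4.60
= 288.27 mOsm/kg ≈ 288.3 mOsm/kg
Osmolar gap = measured − calculated = 330 − 288.3 = 41.7 mOsm/kg

41.7 mOsm/kg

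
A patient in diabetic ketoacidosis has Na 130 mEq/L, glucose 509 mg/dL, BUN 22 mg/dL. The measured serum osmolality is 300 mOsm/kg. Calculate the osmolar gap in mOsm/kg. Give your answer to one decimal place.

Calculated osmolality = 2·Na + glucose/18 + BUN/2.8
= 2·130 + 509/18 + 22/2.8
= 260 + 28.28 + 7.86
= 296.14 mOsm/kg ≈ 296.1 mOsm/kg
Osmolar gap = measured − calculated = 300 − 296.1 = 3.9 mOsm/kg

3.9 mOsm/kg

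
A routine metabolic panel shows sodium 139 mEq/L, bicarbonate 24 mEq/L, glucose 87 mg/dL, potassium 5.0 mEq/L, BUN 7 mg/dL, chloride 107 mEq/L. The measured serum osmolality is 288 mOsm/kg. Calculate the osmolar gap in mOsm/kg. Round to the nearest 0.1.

Calculated osmolality = 2·Na + glucose/18 + BUN/2.8
= 2·139 + 87/18 + 7/2.8
= 278 + 4.83 + 2.50
= 285.33 mOsm/kg ≈ 285.3 mOsm/kg
Osmolar gap = measured − calculated = 288 − 285.3 = 2.7 mOsm/kg

2.7 mOsm/kg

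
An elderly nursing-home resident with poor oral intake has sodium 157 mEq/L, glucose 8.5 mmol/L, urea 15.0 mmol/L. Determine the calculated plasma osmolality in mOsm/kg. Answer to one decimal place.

337.5 mOsm/kg

Calculated osmolality = 2·Na + glucose + urea
= 2·157 + 8.5 + 15
= 314 + 8.50 + 15
= 337.5 mOsm/kg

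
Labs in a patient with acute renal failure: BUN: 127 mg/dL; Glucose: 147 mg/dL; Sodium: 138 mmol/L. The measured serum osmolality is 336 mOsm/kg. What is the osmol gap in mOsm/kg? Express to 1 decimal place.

6.5 mOsm/kg

Calculated osmolality = 2·Na + glucose/18 + BUN/2.8
= 2·138 + 147/18 + 127/2.8
= 276 + 8.17 + 45.36
= 329.53 mOsm/kg ≈ 329.5 mOsm/kg
Osmolar gap = measured − calculated = 336 − 329.5 = 6.5 mOsm/kg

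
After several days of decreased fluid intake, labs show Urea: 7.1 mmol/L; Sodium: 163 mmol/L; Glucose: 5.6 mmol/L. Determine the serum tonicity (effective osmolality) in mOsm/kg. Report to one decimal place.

Effective osmolality excludes urea (freely permeant across cell membranes):
2·Na + glucose
= 2·163 + 5.6
= 326 + 5.6
= 331.6 mOsm/kg

331.6 mOsm/kg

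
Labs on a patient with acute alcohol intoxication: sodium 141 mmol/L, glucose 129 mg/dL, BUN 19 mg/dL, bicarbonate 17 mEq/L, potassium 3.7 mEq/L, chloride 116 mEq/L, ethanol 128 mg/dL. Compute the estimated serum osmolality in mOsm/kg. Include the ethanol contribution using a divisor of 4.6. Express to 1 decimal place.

Calculated osmolality = 2·Na + glucose/18 + BUN/2.8 + ethanol/4.6
= 2·141 + 129/18 + 19/2.8 + 128/4.6
= 282 + 7.17 + 6.79 + 27.83
= 323.79 mOsm/kg

323.8 mOsm/kg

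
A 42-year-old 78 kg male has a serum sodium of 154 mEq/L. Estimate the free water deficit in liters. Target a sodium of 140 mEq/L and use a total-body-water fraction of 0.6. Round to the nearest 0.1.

4.7 L

TBW = 0.6 · 78 = 46.8 L
Free water deficit = TBW · (Na/140 − 1)
= 46.8 · (154/140 − 1)
= 46.8 · 0.1
= 4.68 L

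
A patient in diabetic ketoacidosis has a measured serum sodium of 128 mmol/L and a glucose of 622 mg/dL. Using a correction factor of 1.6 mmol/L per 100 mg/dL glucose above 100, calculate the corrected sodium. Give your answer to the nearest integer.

136 mmol/L

Corrected Na = measured Na + 1.6 · (glucose − 100)/100
= 128 + 1.6 · (622 − 100)/100
= 128 + 8.4
= 136.4 mmol/L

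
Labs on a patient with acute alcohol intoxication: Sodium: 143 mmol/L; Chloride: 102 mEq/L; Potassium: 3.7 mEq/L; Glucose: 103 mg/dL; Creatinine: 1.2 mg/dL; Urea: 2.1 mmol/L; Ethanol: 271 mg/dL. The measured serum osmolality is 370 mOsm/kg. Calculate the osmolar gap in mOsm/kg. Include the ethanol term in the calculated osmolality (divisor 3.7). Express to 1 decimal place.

2.9 mOsm/kg

Calculated osmolality = 2·Na + glucose/18 + urea + ethanol/3.7
= 2·143 + 103/18 + 2.1 + 271/3.7
= 286 + 5.72 + 2.10 + 73.24
= 367.06 mOsm/kg ≈ 367.1 mOsm/kg
Osmolar gap = measured − calculated = 370 − 367.1 = 2.9 mOsm/kg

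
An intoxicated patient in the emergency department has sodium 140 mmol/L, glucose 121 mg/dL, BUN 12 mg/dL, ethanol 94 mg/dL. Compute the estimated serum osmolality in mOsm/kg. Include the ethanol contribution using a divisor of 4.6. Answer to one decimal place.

Calculated osmolality = 2·Na + glucose/18 + BUN/2.8 + ethanol/4.6
= 2·140 + 121/18 + 12/2.8 + 94/4.6
= 280 + 6.72 + 4.29 + 20.43
= 311.44 mOsm/kg

311.4 mOsm/kg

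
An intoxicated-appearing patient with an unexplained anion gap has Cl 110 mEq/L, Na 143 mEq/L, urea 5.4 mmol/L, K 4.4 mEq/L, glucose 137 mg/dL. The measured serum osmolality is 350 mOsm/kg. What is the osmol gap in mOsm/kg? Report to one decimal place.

51.0 mOsm/kg

Calculated osmolality = 2·Na + glucose/18 + urea
= 2·143 + 137/18 + 5.4
= 286 + 7.61 + 5.40
= 299.01 mOsm/kg ≈ 299.0 mOsm/kg
Osmolar gap = measured − calculated = 350 − 299.0 = 51.0 mOsm/kg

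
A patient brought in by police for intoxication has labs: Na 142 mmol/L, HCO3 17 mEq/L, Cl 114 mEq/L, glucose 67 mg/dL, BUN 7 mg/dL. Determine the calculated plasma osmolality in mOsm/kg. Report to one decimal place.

Calculated osmolality = 2·Na + glucose/18 + BUN/2.8
= 2·142 + 67/18 + 7/2.8
= 284 + 3.72 + 2.50
= 290.22 mOsm/kg

290.2 mOsm/kg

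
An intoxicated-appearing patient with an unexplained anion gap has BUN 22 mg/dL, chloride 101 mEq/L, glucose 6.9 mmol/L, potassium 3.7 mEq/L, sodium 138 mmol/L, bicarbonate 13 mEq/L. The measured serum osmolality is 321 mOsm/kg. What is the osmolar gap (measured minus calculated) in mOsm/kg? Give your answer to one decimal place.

30.2 mOsm/kg

Calculated osmolality = 2·Na + glucose + BUN/2.8
= 2·138 + 6.9 + 22/2.8
= 276 + 6.90 + 7.86
= 290.76 mOsm/kg ≈ 290.8 mOsm/kg
Osmolar gap = measured − calculated = 321 − 290.8 = 30.2 mOsm/kg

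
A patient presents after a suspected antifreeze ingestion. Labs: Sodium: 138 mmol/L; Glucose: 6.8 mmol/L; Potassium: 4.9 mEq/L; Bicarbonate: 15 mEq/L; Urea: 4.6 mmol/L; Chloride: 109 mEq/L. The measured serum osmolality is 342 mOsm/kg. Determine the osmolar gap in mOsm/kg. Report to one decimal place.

54.6 mOsm/kg

Calculated osmolality = 2·Na + glucose + urea
= 2·138 + 6.8 + 4.6
= 276 + 6.80 + 4.60
= 287.4 mOsm/kg ≈ 287.4 mOsm/kg
Osmolar gap = measured − calculated = 342 − 287.4 = 54.6 mOsm/kg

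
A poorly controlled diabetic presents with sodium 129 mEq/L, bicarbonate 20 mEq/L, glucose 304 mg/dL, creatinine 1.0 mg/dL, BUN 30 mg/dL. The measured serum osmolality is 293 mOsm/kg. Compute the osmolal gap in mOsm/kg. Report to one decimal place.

Calculated osmolality = 2·Na + glucose/18 + BUN/2.8
= 2·129 + 304/18 + 30/2.8
= 258 + 16.89 + 10.71
= 285.6 mOsm/kg ≈ 285.6 mOsm/kg
Osmolar gap = measured − calculated = 293 − 285.6 = 7.4 mOsm/kg

7.4 mOsm/kg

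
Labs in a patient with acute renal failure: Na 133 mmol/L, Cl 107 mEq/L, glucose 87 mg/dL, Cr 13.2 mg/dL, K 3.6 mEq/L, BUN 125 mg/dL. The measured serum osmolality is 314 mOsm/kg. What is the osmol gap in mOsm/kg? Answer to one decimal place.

Calculated osmolality = 2·Na + glucose/18 + BUN/2.8
= 2·133 + 87/18 + 125/2.8
= 266 + 4.83 + 44.64
= 315.47 mOsm/kg ≈ 315.5 mOsm/kg
Osmolar gap = measured − calculated = 314 − 315.5 = -1.5 mOsm/kg

-1.5 mOsm/kg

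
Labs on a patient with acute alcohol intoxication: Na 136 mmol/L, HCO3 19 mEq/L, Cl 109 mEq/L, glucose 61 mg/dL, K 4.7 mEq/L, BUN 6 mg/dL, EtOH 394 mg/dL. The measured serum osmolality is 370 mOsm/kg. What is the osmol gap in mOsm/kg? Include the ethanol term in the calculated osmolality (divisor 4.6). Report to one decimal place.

6.8 mOsm/kg

Calculated osmolality = 2·Na + glucose/18 + BUN/2.8 + ethanol/4.6
= 2·136 + 61/18 + 6/2.8 + 394/4.6
= 272 + 3.39 + 2.14 + 85.65
= 363.18 mOsm/kg ≈ 363.2 mOsm/kg
Osmolar gap = measured − calculated = 370 − 363.2 = 6.8 mOsm/kg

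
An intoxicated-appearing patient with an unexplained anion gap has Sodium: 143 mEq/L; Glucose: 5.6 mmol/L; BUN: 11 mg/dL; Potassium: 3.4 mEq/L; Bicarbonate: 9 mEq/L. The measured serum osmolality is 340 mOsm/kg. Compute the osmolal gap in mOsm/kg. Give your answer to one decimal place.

44.5 mOsm/kg

Calculated osmolality = 2·Na + glucose + BUN/2.8
= 2·143 + 5.6 + 11/2.8
= 286 + 5.60 + 3.93
= 295.53 mOsm/kg ≈ 295.5 mOsm/kg
Osmolar gap = measured − calculated = 340 − 295.5 = 44.5 mOsm/kg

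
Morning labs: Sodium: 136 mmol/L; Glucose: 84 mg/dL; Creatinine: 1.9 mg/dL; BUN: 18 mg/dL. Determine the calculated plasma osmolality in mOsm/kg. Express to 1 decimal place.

283.1 mOsm/kg

Calculated osmolality = 2·Na + glucose/18 + BUN/2.8
= 2·136 + 84/18 + 18/2.8
= 272 + 4.67 + 6.43
= 283.1 mOsm/kg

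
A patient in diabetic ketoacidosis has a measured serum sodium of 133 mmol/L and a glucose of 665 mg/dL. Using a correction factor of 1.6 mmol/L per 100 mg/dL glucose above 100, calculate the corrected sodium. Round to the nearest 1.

142 mmol/L

Corrected Na = measured Na + 1.6 · (glucose − 100)/100
= 133 + 1.6 · (665 − 100)/100
= 133 + 9
= 142 mmol/L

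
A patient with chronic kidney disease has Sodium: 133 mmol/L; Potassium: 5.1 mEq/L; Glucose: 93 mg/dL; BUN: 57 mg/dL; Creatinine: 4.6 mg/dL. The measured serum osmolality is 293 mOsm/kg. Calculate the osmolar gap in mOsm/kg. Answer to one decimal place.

1.5 mOsm/kg

Calculated osmolality = 2·Na + glucose/18 + BUN/2.8
= 2·133 + 93/18 + 57/2.8
= 266 + 5.17 + 20.36
= 291.53 mOsm/kg ≈ 291.5 mOsm/kg
Osmolar gap = measured − calculated = 293 − 291.5 = 1.5 mOsm/kg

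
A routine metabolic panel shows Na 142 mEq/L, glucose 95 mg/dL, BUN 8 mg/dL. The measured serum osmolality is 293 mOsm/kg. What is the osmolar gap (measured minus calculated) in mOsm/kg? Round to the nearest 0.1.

0.9 mOsm/kg

Calculated osmolality = 2·Na + glucose/18 + BUN/2.8
= 2·142 + 95/18 + 8/2.8
= 284 + 5.28 + 2.86
= 292.14 mOsm/kg ≈ 292.1 mOsm/kg
Osmolar gap = measured − calculated = 293 − 292.1 = 0.9 mOsm/kg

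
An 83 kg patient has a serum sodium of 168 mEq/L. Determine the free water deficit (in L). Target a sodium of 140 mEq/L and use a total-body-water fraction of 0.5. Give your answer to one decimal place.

8.3 L

TBW = 0.5 · 83 = 41.5 L
Free water deficit = TBW · (Na/140 − 1)
= 41.5 · (168/140 − 1)
= 41.5 · 0.2
= 8.3 L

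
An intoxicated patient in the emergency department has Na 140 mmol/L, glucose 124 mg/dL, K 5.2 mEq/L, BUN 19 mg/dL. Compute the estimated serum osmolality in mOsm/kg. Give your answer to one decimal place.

Calculated osmolality = 2·Na + glucose/18 + BUN/2.8
= 2·140 + 124/18 + 19/2.8
= 280 + 6.89 + 6.79
= 293.68 mOsm/kg

293.7 mOsm/kg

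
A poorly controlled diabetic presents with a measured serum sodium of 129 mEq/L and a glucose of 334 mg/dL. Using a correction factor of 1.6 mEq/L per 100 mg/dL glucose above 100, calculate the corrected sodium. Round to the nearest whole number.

133 mEq/L

Corrected Na = measured Na + 1.6 · (glucose − 100)/100
= 129 + 1.6 · (334 − 100)/100
= 129 + 3.7
= 132.7 mEq/L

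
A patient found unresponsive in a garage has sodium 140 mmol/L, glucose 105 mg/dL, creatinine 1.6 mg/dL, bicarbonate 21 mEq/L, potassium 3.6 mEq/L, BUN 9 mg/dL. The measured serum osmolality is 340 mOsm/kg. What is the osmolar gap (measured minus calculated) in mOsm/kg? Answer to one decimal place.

Calculated osmolality = 2·Na + glucose/18 + BUN/2.8
= 2·140 + 105/18 + 9/2.8
= 280 + 5.83 + 3.21
= 289.04 mOsm/kg ≈ 289.0 mOsm/kg
Osmolar gap = measured − calculated = 340 − 289.0 = 51.0 mOsm/kg

51.0 mOsm/kg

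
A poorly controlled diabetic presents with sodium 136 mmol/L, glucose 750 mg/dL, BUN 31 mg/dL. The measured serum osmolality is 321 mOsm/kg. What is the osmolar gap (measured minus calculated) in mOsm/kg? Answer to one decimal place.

Calculated osmolality = 2·Na + glucose/18 + BUN/2.8
= 2·136 + 750/18 + 31/2.8
= 272 + 41.67 + 11.07
= 324.74 mOsm/kg ≈ 324.7 mOsm/kg
Osmolar gap = measured − calculated = 321 − 324.7 = -3.7 mOsm/kg

-3.7 mOsm/kg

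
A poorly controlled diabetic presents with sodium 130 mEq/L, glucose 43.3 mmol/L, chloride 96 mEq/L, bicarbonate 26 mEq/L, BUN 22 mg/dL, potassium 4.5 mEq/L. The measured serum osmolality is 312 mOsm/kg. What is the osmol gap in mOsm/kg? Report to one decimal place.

Calculated osmolality = 2·Na + glucose + BUN/2.8
= 2·130 + 43.3 + 22/2.8
= 260 + 43.30 + 7.86
= 311.16 mOsm/kg ≈ 311.2 mOsm/kg
Osmolar gap = measured − calculated = 312 − 311.2 = 0.8 mOsm/kg

0.8 mOsm/kg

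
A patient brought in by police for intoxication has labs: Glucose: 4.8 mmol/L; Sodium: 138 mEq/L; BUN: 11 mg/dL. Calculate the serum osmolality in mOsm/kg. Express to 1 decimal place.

Calculated osmolality = 2·Na + glucose + BUN/2.8
= 2·138 + 4.8 + 11/2.8
= 276 + 4.80 + 3.93
= 284.73 mOsm/kg

284.7 mOsm/kg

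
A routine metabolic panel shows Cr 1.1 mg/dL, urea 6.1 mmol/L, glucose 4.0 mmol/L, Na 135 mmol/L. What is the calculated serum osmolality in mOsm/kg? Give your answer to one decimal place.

280.1 mOsm/kg

Calculated osmolality = 2·Na + glucose + urea
= 2·135 + 4 + 6.1
= 270 + 4 + 6.10
= 280.1 mOsm/kg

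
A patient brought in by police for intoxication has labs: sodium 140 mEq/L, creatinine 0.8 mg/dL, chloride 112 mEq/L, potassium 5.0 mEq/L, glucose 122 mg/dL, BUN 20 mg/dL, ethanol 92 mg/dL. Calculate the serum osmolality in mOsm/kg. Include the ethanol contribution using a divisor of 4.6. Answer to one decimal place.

Calculated osmolality = 2·Na + glucose/18 + BUN/2.8 + ethanol/4.6
= 2·140 + 122/18 + 20/2.8 + 92/4.6
= 280 + 6.78 + 7.14 + 20
= 313.92 mOsm/kg

313.9 mOsm/kg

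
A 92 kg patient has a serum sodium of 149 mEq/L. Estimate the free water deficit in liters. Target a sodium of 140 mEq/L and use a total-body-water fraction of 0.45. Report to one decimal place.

TBW = 0.45 · 92 = 41.4 L
Free water deficit = TBW · (Na/140 − 1)
= 41.4 · (149/140 − 1)
= 41.4 · 0.0643
= 2.66 L

2.7 L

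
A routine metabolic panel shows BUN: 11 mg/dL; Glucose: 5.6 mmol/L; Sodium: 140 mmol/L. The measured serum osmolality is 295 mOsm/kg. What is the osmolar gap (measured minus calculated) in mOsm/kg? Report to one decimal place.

Calculated osmolality = 2·Na + glucose + BUN/2.8
= 2·140 + 5.6 + 11/2.8
= 280 + 5.60 + 3.93
= 289.53 mOsm/kg ≈ 289.5 mOsm/kg
Osmolar gap = measured − calculated = 295 − 289.5 = 5.5 mOsm/kg

5.5 mOsm/kg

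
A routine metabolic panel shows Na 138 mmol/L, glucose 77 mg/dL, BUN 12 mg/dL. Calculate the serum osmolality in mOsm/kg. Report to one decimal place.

Calculated osmolality = 2·Na + glucose/18 + BUN/2.8
= 2·138 + 77/18 + 12/2.8
= 276 + 4.28 + 4.29
= 284.57 mOsm/kg

284.6 mOsm/kg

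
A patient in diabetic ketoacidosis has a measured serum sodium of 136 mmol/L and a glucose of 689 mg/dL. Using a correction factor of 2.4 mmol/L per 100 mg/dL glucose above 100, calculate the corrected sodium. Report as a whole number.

150 mmol/L

Corrected Na = measured Na + 2.4 · (glucose − 100)/100
= 136 + 2.4 · (689 − 100)/100
= 136 + 14.1
= 150.1 mmol/L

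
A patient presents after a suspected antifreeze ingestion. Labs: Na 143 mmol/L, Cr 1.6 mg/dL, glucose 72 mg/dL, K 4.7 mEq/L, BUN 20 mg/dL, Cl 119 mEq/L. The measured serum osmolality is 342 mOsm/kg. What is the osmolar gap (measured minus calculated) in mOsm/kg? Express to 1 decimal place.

44.9 mOsm/kg

Calculated osmolality = 2·Na + glucose/18 + BUN/2.8
= 2·143 + 72/18 + 20/2.8
= 286 + 4 + 7.14
= 297.14 mOsm/kg ≈ 297.1 mOsm/kg
Osmolar gap = measured − calculated = 342 − 297.1 = 44.9 mOsm/kg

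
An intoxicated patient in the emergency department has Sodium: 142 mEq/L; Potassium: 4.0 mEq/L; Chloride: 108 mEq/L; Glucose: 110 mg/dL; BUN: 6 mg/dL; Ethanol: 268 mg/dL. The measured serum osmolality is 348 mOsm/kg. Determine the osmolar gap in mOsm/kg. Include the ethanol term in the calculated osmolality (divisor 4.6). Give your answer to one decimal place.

-2.5 mOsm/kg

Calculated osmolality = 2·Na + glucose/18 + BUN/2.8 + ethanol/4.6
= 2·142 + 110/18 + 6/2.8 + 268/4.6
= 284 + 6.11 + 2.14 + 58.26
= 350.51 mOsm/kg ≈ 350.5 mOsm/kg
Osmolar gap = measured − calculated = 348 − 350.5 = -2.5 mOsm/kg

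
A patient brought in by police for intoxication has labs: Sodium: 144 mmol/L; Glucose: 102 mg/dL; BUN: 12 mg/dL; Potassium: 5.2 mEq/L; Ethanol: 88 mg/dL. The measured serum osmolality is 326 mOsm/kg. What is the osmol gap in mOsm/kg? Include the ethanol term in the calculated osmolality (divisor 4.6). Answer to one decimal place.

8.9 mOsm/kg

Calculated osmolality = 2·Na + glucose/18 + BUN/2.8 + ethanol/4.6
= 2·144 + 102/18 + 12/2.8 + 88/4.6
= 288 + 5.67 + 4.29 + 19.13
= 317.09 mOsm/kg ≈ 317.1 mOsm/kg
Osmolar gap = measured − calculated = 326 − 317.1 = 8.9 mOsm/kg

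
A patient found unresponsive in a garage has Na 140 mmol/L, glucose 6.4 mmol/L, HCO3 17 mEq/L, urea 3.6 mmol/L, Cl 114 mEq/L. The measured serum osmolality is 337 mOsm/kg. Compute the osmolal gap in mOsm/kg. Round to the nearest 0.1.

47.0 mOsm/kg

Calculated osmolality = 2·Na + glucose + urea
= 2·140 + 6.4 + 3.6
= 280 + 6.40 + 3.60
= 290 mOsm/kg ≈ 290.0 mOsm/kg
Osmolar gap = measured − calculated = 337 − 290.0 = 47.0 mOsm/kg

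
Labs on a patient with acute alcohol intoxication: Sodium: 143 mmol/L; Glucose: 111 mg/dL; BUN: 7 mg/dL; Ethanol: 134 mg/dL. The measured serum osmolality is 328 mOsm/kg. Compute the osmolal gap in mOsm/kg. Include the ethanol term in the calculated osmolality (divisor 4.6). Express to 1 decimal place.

4.2 mOsm/kg

Calculated osmolality = 2·Na + glucose/18 + BUN/2.8 + ethanol/4.6
= 2·143 + 111/18 + 7/2.8 + 134/4.6
= 286 + 6.17 + 2.50 + 29.13
= 323.8 mOsm/kg ≈ 323.8 mOsm/kg
Osmolar gap = measured − calculated = 328 − 323.8 = 4.2 mOsm/kg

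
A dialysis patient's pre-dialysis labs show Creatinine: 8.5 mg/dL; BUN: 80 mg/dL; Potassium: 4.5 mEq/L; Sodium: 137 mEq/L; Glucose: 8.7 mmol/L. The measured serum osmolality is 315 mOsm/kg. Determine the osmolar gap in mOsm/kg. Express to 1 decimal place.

Calculated osmolality = 2·Na + glucose + BUN/2.8
= 2·137 + 8.7 + 80/2.8
= 274 + 8.70 + 28.57
= 311.27 mOsm/kg ≈ 311.3 mOsm/kg
Osmolar gap = measured − calculated = 315 − 311.3 = 3.7 mOsm/kg

3.7 mOsm/kg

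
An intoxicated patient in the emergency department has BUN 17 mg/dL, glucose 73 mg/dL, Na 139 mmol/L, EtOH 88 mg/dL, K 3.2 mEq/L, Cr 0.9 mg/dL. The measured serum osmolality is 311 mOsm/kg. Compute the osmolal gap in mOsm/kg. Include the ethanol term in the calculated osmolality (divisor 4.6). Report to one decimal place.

3.7 mOsm/kg

Calculated osmolality = 2·Na + glucose/18 + BUN/2.8 + ethanol/4.6
= 2·139 + 73/18 + 17/2.8 + 88/4.6
= 278 + 4.06 + 6.07 + 19.13
= 307.26 mOsm/kg ≈ 307.3 mOsm/kg
Osmolar gap = measured − calculated = 311 − 307.3 = 3.7 mOsm/kg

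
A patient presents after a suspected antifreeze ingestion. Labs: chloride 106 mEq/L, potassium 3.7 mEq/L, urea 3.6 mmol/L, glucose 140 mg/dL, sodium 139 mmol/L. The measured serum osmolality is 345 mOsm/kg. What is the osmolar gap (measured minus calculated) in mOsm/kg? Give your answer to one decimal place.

55.6 mOsm/kg

Calculated osmolality = 2·Na + glucose/18 + urea
= 2·139 + 140/18 + 3.6
= 278 + 7.78 + 3.60
= 289.38 mOsm/kg ≈ 289.4 mOsm/kg
Osmolar gap = measured − calculated = 345 − 289.4 = 55.6 mOsm/kg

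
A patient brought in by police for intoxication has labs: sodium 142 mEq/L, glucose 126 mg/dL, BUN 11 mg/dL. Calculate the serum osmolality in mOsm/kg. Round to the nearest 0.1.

Calculated osmolality = 2·Na + glucose/18 + BUN/2.8
= 2·142 + 126/18 + 11/2.8
= 284 + 7 + 3.93
= 294.93 mOsm/kg

294.9 mOsm/kg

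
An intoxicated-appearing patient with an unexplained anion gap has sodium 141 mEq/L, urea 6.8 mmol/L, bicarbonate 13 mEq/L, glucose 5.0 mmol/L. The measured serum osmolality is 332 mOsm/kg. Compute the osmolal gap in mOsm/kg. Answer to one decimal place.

38.2 mOsm/kg

Calculated osmolality = 2·Na + glucose + urea
= 2·141 + 5 + 6.8
= 282 + 5 + 6.80
= 293.8 mOsm/kg ≈ 293.8 mOsm/kg
Osmolar gap = measured − calculated = 332 − 293.8 = 38.2 mOsm/kg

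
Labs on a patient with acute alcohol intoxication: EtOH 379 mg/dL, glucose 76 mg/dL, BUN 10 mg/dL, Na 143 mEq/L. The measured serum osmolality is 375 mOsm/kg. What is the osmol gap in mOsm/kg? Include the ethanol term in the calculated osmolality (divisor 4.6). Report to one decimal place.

-1.2 mOsm/kg

Calculated osmolality = 2·Na + glucose/18 + BUN/2.8 + ethanol/4.6
= 2·143 + 76/18 + 10/2.8 + 379/4.6
= 286 + 4.22 + 3.57 + 82.39
= 376.18 mOsm/kg ≈ 376.2 mOsm/kg
Osmolar gap = measured − calculated = 375 − 376.2 = -1.2 mOsm/kg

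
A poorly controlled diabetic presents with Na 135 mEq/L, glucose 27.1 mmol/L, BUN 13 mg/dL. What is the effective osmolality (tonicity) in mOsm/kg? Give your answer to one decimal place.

297.1 mOsm/kg

Effective osmolality excludes urea (freely permeant across cell membranes):
2·Na + glucose
= 2·135 + 27.1
= 270 + 27.1
= 297.1 mOsm/kg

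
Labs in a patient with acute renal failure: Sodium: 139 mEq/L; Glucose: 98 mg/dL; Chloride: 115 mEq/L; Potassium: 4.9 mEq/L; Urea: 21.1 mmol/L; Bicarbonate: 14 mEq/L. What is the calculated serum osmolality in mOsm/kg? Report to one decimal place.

Calculated osmolality = 2·Na + glucose/18 + urea
= 2·139 + 98/18 + 21.1
= 278 + 5.44 + 21.10
= 304.54 mOsm/kg

304.5 mOsm/kg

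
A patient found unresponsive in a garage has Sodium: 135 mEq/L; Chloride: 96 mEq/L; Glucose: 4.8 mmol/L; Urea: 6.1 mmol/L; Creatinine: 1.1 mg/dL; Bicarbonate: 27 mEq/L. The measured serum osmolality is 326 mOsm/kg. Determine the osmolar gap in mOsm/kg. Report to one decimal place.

45.1 mOsm/kg

Calculated osmolality = 2·Na + glucose + urea
= 2·135 + 4.8 + 6.1
= 270 + 4.80 + 6.10
= 280.9 mOsm/kg ≈ 280.9 mOsm/kg
Osmolar gap = measured − calculated = 326 − 280.9 = 45.1 mOsm/kg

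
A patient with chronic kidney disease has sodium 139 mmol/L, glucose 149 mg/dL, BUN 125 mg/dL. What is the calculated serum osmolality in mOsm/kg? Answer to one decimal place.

330.9 mOsm/kg

Calculated osmolality = 2·Na + glucose/18 + BUN/2.8
= 2·139 + 149/18 + 125/2.8
= 278 + 8.28 + 44.64
= 330.92 mOsm/kg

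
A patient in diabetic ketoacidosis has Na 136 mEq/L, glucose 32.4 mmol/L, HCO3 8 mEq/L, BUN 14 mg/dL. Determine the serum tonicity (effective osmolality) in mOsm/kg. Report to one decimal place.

Effective osmolality excludes urea (freely permeant across cell membranes):
2·Na + glucose
= 2·136 + 32.4
= 272 + 32.4
= 304.4 mOsm/kg

304.4 mOsm/kg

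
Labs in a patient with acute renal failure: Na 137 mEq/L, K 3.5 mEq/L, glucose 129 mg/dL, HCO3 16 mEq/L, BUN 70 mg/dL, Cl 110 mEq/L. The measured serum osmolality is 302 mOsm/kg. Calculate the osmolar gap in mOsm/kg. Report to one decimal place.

-4.2 mOsm/kg

Calculated osmolality = 2·Na + glucose/18 + BUN/2.8
= 2·137 + 129/18 + 70/2.8
= 274 + 7.17 + 25
= 306.17 mOsm/kg ≈ 306.2 mOsm/kg
Osmolar gap = measured − calculated = 302 − 306.2 = -4.2 mOsm/kg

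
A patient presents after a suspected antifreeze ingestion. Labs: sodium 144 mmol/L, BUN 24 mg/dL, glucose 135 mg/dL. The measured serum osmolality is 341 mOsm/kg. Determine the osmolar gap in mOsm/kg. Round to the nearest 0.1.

36.9 mOsm/kg

Calculated osmolality = 2·Na + glucose/18 + BUN/2.8
= 2·144 + 135/18 + 24/2.8
= 288 + 7.50 + 8.57
= 304.07 mOsm/kg ≈ 304.1 mOsm/kg
Osmolar gap = measured − calculated = 341 − 304.1 = 36.9 mOsm/kg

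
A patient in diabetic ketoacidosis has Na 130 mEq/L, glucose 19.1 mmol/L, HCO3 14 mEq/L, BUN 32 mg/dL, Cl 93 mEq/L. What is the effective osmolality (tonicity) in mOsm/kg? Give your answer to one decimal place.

Effective osmolality excludes urea (freely permeant across cell membranes):
2·Na + glucose
= 2·130 + 19.1
= 260 + 19.1
= 279.1 mOsm/kg

279.1 mOsm/kg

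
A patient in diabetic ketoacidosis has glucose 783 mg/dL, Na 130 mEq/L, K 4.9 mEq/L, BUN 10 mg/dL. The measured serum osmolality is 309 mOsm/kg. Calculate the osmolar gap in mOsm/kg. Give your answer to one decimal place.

1.9 mOsm/kg

Calculated osmolality = 2·Na + glucose/18 + BUN/2.8
= 2·130 + 783/18 + 10/2.8
= 260 + 43.50 + 3.57
= 307.07 mOsm/kg ≈ 307.1 mOsm/kg
Osmolar gap = measured − calculated = 309 − 307.1 = 1.9 mOsm/kg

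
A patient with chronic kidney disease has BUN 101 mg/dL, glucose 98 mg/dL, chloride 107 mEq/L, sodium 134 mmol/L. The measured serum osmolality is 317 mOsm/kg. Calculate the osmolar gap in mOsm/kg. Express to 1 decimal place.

7.5 mOsm/kg

Calculated osmolality = 2·Na + glucose/18 + BUN/2.8
= 2·134 + 98/18 + 101/2.8
= 268 + 5.44 + 36.07
= 309.51 mOsm/kg ≈ 309.5 mOsm/kg
Osmolar gap = measured − calculated = 317 − 309.5 = 7.5 mOsm/kg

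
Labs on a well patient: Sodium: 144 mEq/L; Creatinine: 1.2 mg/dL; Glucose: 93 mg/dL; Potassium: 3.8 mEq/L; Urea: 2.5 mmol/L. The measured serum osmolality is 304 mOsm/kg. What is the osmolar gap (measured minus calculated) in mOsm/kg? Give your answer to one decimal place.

8.3 mOsm/kg

Calculated osmolality = 2·Na + glucose/18 + urea
= 2·144 + 93/18 + 2.5
= 288 + 5.17 + 2.50
= 295.67 mOsm/kg ≈ 295.7 mOsm/kg
Osmolar gap = measured − calculated = 304 − 295.7 = 8.3 mOsm/kg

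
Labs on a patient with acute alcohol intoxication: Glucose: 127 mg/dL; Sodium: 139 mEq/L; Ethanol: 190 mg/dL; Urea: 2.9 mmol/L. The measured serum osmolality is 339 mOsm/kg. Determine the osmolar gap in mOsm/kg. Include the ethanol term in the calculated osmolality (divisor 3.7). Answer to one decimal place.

-0.3 mOsm/kg

Calculated osmolality = 2·Na + glucose/18 + urea + ethanol/3.7
= 2·139 + 127/18 + 2.9 + 190/3.7
= 278 + 7.06 + 2.90 + 51.35
= 339.31 mOsm/kg ≈ 339.3 mOsm/kg
Osmolar gap = measured − calculated = 339 − 339.3 = -0.3 mOsm/kg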